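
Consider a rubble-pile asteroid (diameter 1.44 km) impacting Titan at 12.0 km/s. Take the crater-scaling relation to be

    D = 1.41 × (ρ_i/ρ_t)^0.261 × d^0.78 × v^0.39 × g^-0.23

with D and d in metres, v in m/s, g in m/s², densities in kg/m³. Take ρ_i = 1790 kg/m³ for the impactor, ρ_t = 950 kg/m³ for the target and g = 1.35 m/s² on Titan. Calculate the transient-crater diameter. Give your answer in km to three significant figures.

D ≈ 17.6 km

In SI units: d = 1440 m, v = 12000 m/s.
(ρ_i/ρ_t)^0.261 = (1790/950)^0.261 = 1.180
d^0.78 = 1440^0.78 = 290.8
v^0.39 = 12000^0.39 = 38.98
g^-0.23 = 1.35^-0.23 = 0.9333
D = 1.41 × 1.180 × 290.8 × 38.98 × 0.9333 = 17602 m
   = 17.60 km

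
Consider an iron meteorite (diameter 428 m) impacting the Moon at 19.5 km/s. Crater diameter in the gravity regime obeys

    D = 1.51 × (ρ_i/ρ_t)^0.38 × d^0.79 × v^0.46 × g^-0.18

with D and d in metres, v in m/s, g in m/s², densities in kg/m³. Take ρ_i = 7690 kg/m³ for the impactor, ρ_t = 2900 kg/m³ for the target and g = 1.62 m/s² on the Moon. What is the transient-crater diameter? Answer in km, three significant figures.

In SI units: v = 19500 m/s.
(ρ_i/ρ_t)^0.38 = (7690/2900)^0.38 = 1.449
d^0.79 = 428^0.79 = 119.9
v^0.46 = 19500^0.46 = 94.06
g^-0.18 = 1.62^-0.18 = 0.9168
D = 1.51 × 1.449 × 119.9 × 94.06 × 0.9168 = 22623 m
   = 22.62 km

D ≈ 22.6 km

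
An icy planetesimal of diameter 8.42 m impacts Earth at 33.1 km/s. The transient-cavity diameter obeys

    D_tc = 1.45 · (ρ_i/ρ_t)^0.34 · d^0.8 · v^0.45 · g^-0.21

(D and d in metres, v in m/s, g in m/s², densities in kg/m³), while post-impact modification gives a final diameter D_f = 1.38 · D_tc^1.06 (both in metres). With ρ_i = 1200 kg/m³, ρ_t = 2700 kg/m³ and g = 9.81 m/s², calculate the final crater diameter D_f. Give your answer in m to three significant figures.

v = 33100 m/s.
(ρ_i/ρ_t)^0.34 = (1200/2700)^0.34 = 0.7590
d^0.8 = 8.42^0.8 = 5.499
v^0.45 = 33100^0.45 = 108.1
g^-0.21 = 9.81^-0.21 = 0.6191
D_tc = 1.45 × 0.7590 × 5.499 × 108.1 × 0.6191 = 405.0 m
D_f = 1.38 × (405.0)^1.06 = 801.3 m

D_f ≈ 801 m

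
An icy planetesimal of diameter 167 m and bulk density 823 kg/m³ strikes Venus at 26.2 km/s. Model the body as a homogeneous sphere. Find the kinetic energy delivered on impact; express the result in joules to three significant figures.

E ≈ 6.89 × 10^17 J

v = 26200 m/s.
Mass m = (π/6) ρ d³ = (π/6) × 823 × (167)³ = 2.007 × 10^9 kg
E = ½ m v² = 0.5 × 2.007 × 10^9 × (26200)² = 6.888 × 10^17 J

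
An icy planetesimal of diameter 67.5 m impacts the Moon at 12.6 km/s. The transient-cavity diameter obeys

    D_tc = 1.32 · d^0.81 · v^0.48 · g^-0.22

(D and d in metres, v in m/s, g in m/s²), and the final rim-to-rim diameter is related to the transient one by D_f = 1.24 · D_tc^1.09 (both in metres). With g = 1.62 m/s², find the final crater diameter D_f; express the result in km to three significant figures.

v = 12600 m/s.
d^0.81 = 67.5^0.81 = 30.32
v^0.48 = 12600^0.48 = 92.93
g^-0.22 = 1.62^-0.22 = 0.8993
D_tc = 1.32 × 30.32 × 92.93 × 0.8993 = 3345 m
D_f = 1.24 × (3345)^1.09 = 8610 m
     = 8.610 km

D_f ≈ 8.61 km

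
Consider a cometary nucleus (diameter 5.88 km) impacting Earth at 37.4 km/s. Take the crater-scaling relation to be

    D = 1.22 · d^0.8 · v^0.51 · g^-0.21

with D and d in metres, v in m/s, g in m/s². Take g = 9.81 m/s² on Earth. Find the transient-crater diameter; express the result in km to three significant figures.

D ≈ 168 km

In SI units: d = 5880 m, v = 37400 m/s.
d^0.8 = 5880^0.8 = 1036
v^0.51 = 37400^0.51 = 214.9
g^-0.21 = 9.81^-0.21 = 0.6191
D = 1.22 × 1036 × 214.9 × 0.6191 = 1.682 × 10^5 m
   = 168.2 km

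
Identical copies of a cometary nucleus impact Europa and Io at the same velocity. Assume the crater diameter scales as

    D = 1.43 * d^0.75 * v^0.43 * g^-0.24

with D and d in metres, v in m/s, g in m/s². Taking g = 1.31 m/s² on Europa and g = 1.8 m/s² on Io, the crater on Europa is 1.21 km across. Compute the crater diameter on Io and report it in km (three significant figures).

All impactor-dependent factors cancel in the ratio, leaving D_Io/D_Europa = (g_Io/g_Europa)^-0.24.
(1.8/1.31)^-0.24 = 1.374^-0.24 = 0.9266
D_Io = 0.9266 × 1.21 km = 1.12 km

D ≈ 1.12 km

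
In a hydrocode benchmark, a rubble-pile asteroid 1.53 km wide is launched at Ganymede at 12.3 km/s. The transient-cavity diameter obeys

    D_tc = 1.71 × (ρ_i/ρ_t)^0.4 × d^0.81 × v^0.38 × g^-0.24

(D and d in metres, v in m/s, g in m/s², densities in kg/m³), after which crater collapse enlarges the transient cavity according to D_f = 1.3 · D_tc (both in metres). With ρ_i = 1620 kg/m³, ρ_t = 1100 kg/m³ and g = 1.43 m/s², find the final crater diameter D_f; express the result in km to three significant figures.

D_f ≈ 32.4 km

In SI: d = 1530 m, v = 12300 m/s.
(ρ_i/ρ_t)^0.4 = (1620/1100)^0.4 = 1.167
d^0.81 = 1530^0.81 = 379.8
v^0.38 = 12300^0.38 = 35.82
g^-0.24 = 1.43^-0.24 = 0.9177
D_tc = 1.71 × 1.167 × 379.8 × 35.82 × 0.9177 = 24910 m
D_f = 1.3 × 24910 = 32383 m
     = 32.38 km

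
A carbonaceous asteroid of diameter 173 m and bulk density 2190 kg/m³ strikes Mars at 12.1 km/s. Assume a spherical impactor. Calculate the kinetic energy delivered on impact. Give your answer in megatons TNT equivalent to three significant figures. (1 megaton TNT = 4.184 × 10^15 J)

E ≈ 104 Mt TNT

v = 12100 m/s.
Mass m = (π/6) ρ d³ = (π/6) × 2190 × (173)³ = 5.937 × 10^9 kg
E = ½ m v² = 0.5 × 5.937 × 10^9 × (12100)² = 4.346 × 10^17 J
   = 4.346 × 10^17 / 4.184×10^15 = 103.9 Mt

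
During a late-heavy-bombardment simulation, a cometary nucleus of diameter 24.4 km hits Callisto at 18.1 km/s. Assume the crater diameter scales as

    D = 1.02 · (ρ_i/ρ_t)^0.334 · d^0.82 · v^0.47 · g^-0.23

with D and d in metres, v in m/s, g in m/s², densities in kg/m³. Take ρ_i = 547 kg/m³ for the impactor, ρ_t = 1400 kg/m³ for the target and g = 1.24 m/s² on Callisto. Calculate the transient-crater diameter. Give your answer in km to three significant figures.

In SI units: d = 24400 m, v = 18100 m/s.
(ρ_i/ρ_t)^0.334 = (547/1400)^0.334 = 0.7306
d^0.82 = 24400^0.82 = 3960
v^0.47 = 18100^0.47 = 100.3
g^-0.23 = 1.24^-0.23 = 0.9517
D = 1.02 × 0.7306 × 3960 × 100.3 × 0.9517 = 2.817 × 10^5 m
   = 281.7 km

D ≈ 282 km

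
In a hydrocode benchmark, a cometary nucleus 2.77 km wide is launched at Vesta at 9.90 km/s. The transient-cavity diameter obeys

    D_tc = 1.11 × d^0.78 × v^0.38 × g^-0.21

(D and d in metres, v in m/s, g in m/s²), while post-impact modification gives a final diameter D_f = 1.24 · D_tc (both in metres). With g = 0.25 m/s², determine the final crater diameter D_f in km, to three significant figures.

D_f ≈ 29.4 km

In SI: d = 2770 m, v = 9900 m/s.
d^0.78 = 2770^0.78 = 484.3
v^0.38 = 9900^0.38 = 32.99
g^-0.21 = 0.25^-0.21 = 1.338
D_tc = 1.11 × 484.3 × 32.99 × 1.338 = 23730 m
D_f = 1.24 × 23730 = 29425 m
     = 29.43 km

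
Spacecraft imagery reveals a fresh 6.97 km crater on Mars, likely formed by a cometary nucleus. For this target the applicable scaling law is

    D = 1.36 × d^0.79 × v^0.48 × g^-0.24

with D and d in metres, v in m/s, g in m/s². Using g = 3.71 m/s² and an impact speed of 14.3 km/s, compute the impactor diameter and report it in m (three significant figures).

Rearranging for d: d = [D / (1.36 · 14300^0.48 · 3.71^-0.24)]^(1/0.79).
D = 6970 m.
14300^0.48 = 98.76
3.71^-0.24 = 0.7300
Denominator = 1.36 × 98.76 × 0.7300 = 98.05
D / 98.05 = 6970 / 98.05 = 71.09
d = 71.09^(1/0.79) = 71.09^1.2658 = 220.8 m

d ≈ 221 m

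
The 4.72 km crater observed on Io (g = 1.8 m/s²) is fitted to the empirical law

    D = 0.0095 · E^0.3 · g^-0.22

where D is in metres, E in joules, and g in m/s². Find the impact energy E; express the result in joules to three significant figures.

E ≈ 1.49 × 10^19 J

Rearranging: E = [D / (0.0095 · g^-0.22)]^(1/0.3).
D = 4720 m.
g^-0.22 = 1.8^-0.22 = 0.8787
D / (0.0095 × 0.8787) = 4720 / (8.348 × 10^-3) = 5.654 × 10^5
E = (5.654 × 10^5)^3.3333 = 1.494 × 10^19 J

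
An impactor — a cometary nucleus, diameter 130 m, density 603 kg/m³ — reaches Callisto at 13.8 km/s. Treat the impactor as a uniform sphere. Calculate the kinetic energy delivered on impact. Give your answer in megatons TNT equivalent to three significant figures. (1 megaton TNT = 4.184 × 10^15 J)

E ≈ 15.8 Mt TNT

v = 13800 m/s.
Mass m = (π/6) ρ d³ = (π/6) × 603 × (130)³ = 6.937 × 10^8 kg
E = ½ m v² = 0.5 × 6.937 × 10^8 × (13800)² = 6.605 × 10^16 J
   = 6.605 × 10^16 / 4.184×10^15 = 15.79 Mt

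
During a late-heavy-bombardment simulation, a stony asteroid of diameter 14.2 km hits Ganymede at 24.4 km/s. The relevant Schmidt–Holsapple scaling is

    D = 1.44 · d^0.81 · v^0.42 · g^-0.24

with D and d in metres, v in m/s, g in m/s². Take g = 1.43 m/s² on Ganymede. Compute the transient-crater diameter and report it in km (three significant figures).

In SI units: d = 14200 m, v = 24400 m/s.
d^0.81 = 14200^0.81 = 2309
v^0.42 = 24400^0.42 = 69.62
g^-0.24 = 1.43^-0.24 = 0.9177
D = 1.44 × 2309 × 69.62 × 0.9177 = 2.124 × 10^5 m
   = 212.4 km

D ≈ 212 km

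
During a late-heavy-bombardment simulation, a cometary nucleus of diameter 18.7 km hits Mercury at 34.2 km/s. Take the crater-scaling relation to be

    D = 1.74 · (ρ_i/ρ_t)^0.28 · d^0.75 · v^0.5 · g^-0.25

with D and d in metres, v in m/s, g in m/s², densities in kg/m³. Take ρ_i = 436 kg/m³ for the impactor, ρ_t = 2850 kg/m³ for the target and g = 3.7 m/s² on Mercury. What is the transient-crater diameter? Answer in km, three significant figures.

D ≈ 219 km

In SI units: d = 18700 m, v = 34200 m/s.
(ρ_i/ρ_t)^0.28 = (436/2850)^0.28 = 0.5912
d^0.75 = 18700^0.75 = 1599
v^0.5 = 34200^0.5 = 184.9
g^-0.25 = 3.7^-0.25 = 0.7210
D = 1.74 × 0.5912 × 1599 × 184.9 × 0.7210 = 2.193 × 10^5 m
   = 219.3 km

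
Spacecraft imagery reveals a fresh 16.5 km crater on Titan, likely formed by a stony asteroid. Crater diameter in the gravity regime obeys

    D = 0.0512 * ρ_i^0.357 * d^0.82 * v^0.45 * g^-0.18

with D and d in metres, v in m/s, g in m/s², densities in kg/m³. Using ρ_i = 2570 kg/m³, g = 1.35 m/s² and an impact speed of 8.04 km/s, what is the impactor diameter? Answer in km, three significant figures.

Rearranging for d: d = [D / (0.0512 · 2570^0.357 · 8040^0.45 · 1.35^-0.18)]^(1/0.82).
D = 16500 m.
2570^0.357 = 16.49
8040^0.45 = 57.20
1.35^-0.18 = 0.9474
Denominator = 0.0512 × 16.49 × 57.20 × 0.9474 = 45.75
D / 45.75 = 16500 / 45.75 = 360.7
d = 360.7^(1/0.82) = 360.7^1.2195 = 1314 m

d ≈ 1.31 km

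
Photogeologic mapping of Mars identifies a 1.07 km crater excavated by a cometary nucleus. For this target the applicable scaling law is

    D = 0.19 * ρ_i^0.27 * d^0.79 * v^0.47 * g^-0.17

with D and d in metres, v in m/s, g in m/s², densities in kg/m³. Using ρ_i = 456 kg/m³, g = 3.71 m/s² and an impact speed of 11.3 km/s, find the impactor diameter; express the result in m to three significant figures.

Rearranging for d: d = [D / (0.19 · 456^0.27 · 11300^0.47 · 3.71^-0.17)]^(1/0.79).
D = 1070 m.
456^0.27 = 5.223
11300^0.47 = 80.34
3.71^-0.17 = 0.8002
Denominator = 0.19 × 5.223 × 80.34 × 0.8002 = 63.80
D / 63.80 = 1070 / 63.80 = 16.77
d = 16.77^(1/0.79) = 16.77^1.2658 = 35.48 m

d ≈ 35.5 m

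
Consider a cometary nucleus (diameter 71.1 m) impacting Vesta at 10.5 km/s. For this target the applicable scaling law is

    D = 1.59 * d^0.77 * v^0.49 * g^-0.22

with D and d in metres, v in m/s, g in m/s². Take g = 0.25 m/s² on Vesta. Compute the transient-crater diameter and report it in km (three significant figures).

D ≈ 5.37 km

In SI units: v = 10500 m/s.
d^0.77 = 71.1^0.77 = 26.66
v^0.49 = 10500^0.49 = 93.41
g^-0.22 = 0.25^-0.22 = 1.357
D = 1.59 × 26.66 × 93.41 × 1.357 = 5373 m
   = 5.373 km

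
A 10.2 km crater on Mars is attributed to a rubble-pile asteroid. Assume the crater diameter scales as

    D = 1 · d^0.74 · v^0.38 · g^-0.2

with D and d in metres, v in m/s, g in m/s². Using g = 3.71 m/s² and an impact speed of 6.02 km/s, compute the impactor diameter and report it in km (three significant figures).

Rearranging for d: d = [D / (1 · 6020^0.38 · 3.71^-0.2)]^(1/0.74).
D = 10200 m.
6020^0.38 = 27.31
3.71^-0.2 = 0.7694
Denominator = 1 × 27.31 × 0.7694 = 21.01
D / 21.01 = 10200 / 21.01 = 485.5
d = 485.5^(1/0.74) = 485.5^1.3514 = 4267 m

d ≈ 4.27 km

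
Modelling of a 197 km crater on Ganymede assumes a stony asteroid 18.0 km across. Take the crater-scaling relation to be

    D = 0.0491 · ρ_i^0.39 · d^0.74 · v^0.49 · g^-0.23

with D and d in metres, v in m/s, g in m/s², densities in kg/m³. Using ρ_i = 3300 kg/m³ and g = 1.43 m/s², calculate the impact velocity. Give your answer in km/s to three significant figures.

v ≈ 21.0 km/s

Rearranging for v: v = [D / (0.0491 · 3300^0.39 · 18000^0.74 · 1.43^-0.23)]^(1/0.49).
D = 197000 m.
3300^0.39 = 23.56
18000^0.74 = 1409
1.43^-0.23 = 0.9210
Denominator = 0.0491 × 23.56 × 1409 × 0.9210 = 1501
D / 1501 = 197000 / 1501 = 131.2
v = 131.2^(1/0.49) = 131.2^2.0408 = 21003 m/s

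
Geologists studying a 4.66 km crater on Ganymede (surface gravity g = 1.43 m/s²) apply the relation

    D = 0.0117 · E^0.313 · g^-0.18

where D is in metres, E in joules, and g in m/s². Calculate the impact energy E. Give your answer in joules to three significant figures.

E ≈ 9.58 × 10^17 J

Rearranging: E = [D / (0.0117 · g^-0.18)]^(1/0.313).
D = 4660 m.
g^-0.18 = 1.43^-0.18 = 0.9376
D / (0.0117 × 0.9376) = 4660 / (0.01097) = 4.248 × 10^5
E = (4.248 × 10^5)^3.1949 = 9.583 × 10^17 J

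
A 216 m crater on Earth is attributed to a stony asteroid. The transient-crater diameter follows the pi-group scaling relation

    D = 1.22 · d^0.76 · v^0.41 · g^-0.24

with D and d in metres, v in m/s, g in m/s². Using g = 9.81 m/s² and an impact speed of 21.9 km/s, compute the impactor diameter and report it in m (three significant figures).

d ≈ 8.50 m

Rearranging for d: d = [D / (1.22 · 21900^0.41 · 9.81^-0.24)]^(1/0.76).
21900^0.41 = 60.20
9.81^-0.24 = 0.5781
Denominator = 1.22 × 60.20 × 0.5781 = 42.46
D / 42.46 = 216 / 42.46 = 5.087
d = 5.087^(1/0.76) = 5.087^1.3158 = 8.503 m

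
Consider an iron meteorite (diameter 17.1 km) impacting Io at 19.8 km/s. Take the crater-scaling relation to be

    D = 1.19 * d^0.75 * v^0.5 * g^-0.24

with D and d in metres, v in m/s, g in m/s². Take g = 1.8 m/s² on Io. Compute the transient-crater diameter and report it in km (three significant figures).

In SI units: d = 17100 m, v = 19800 m/s.
d^0.75 = 17100^0.75 = 1495
v^0.5 = 19800^0.5 = 140.7
g^-0.24 = 1.8^-0.24 = 0.8684
D = 1.19 × 1495 × 140.7 × 0.8684 = 2.174 × 10^5 m
   = 217.4 km

D ≈ 217 km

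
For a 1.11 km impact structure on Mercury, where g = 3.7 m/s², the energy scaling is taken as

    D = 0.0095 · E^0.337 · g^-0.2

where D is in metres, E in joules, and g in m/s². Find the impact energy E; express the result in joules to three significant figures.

Rearranging: E = [D / (0.0095 · g^-0.2)]^(1/0.337).
D = 1110 m.
g^-0.2 = 3.7^-0.2 = 0.7698
D / (0.0095 × 0.7698) = 1110 / (7.313 × 10^-3) = 1.518 × 10^5
E = (1.518 × 10^5)^2.9674 = 2.371 × 10^15 J

E ≈ 2.37 × 10^15 J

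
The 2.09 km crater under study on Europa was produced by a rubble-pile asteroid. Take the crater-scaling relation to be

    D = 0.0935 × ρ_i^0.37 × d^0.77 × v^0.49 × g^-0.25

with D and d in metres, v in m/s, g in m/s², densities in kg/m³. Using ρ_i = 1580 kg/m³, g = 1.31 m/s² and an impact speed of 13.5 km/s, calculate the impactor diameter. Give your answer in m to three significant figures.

Rearranging for d: d = [D / (0.0935 · 1580^0.37 · 13500^0.49 · 1.31^-0.25)]^(1/0.77).
D = 2090 m.
1580^0.37 = 15.26
13500^0.49 = 105.6
1.31^-0.25 = 0.9347
Denominator = 0.0935 × 15.26 × 105.6 × 0.9347 = 140.8
D / 140.8 = 2090 / 140.8 = 14.84
d = 14.84^(1/0.77) = 14.84^1.2987 = 33.22 m

d ≈ 33.2 m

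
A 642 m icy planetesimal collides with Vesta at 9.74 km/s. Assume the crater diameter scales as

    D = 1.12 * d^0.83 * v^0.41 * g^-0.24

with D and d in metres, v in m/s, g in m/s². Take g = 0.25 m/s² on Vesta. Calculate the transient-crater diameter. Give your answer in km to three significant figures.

In SI units: v = 9740 m/s.
d^0.83 = 642^0.83 = 213.9
v^0.41 = 9740^0.41 = 43.18
g^-0.24 = 0.25^-0.24 = 1.395
D = 1.12 × 213.9 × 43.18 × 1.395 = 14431 m
   = 14.43 km

D ≈ 14.4 km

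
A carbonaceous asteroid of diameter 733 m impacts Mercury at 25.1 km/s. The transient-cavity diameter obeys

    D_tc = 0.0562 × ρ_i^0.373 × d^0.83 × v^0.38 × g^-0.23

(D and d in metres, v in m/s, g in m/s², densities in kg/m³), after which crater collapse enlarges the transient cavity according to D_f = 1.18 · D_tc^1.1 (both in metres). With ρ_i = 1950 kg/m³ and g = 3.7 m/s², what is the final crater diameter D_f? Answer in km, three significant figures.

v = 25100 m/s.
ρ_i^0.373 = 1950^0.373 = 16.87
d^0.83 = 733^0.83 = 238.8
v^0.38 = 25100^0.38 = 46.98
g^-0.23 = 3.7^-0.23 = 0.7401
D_tc = 0.0562 × 16.87 × 238.8 × 46.98 × 0.7401 = 7872 m
D_f = 1.18 × (7872)^1.1 = 22781 m
     = 22.78 km

D_f ≈ 22.8 km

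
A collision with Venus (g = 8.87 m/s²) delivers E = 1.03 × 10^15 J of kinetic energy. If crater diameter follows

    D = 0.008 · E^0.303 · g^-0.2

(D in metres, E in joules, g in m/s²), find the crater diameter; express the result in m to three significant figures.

E^0.303 = (1.03 × 10^15)^0.303 = 3.539 × 10^4
g^-0.2 = 8.87^-0.2 = 0.6463
D = 0.008 × 3.539 × 10^4 × 0.6463 = 183.0 m

D ≈ 183 m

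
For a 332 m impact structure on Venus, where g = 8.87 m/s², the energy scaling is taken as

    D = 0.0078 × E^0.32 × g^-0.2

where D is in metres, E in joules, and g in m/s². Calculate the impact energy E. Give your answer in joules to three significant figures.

E ≈ 1.14 × 10^15 J

Rearranging: E = [D / (0.0078 · g^-0.2)]^(1/0.32).
g^-0.2 = 8.87^-0.2 = 0.6463
D / (0.0078 × 0.6463) = 332 / (5.041 × 10^-3) = 6.586 × 10^4
E = (6.586 × 10^4)^3.125 = 1.143 × 10^15 J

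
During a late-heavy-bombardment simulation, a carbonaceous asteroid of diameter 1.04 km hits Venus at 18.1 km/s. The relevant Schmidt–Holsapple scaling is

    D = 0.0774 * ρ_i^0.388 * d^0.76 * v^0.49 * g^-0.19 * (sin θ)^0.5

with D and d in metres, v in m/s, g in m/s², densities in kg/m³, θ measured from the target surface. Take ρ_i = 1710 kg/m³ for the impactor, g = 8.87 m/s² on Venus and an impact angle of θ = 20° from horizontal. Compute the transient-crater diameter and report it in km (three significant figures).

In SI units: d = 1040 m, v = 18100 m/s.
ρ_i^0.388 = 1710^0.388 = 17.96
d^0.76 = 1040^0.76 = 196.3
v^0.49 = 18100^0.49 = 122.0
g^-0.19 = 8.87^-0.19 = 0.6605
(sin 20°)^0.5 = 0.3420^0.5 = 0.5848
D = 0.0774 × 17.96 × 196.3 × 122.0 × 0.6605 × 0.5848 = 12859 m
   = 12.86 km

D ≈ 12.9 km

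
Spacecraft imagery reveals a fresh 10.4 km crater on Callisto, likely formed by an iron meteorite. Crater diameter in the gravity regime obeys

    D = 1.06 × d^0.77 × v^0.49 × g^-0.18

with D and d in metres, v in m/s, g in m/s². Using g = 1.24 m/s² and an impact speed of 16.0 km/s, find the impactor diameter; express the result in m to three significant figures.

Rearranging for d: d = [D / (1.06 · 16000^0.49 · 1.24^-0.18)]^(1/0.77).
D = 10400 m.
16000^0.49 = 114.8
1.24^-0.18 = 0.9620
Denominator = 1.06 × 114.8 × 0.9620 = 117.1
D / 117.1 = 10400 / 117.1 = 88.81
d = 88.81^(1/0.77) = 88.81^1.2987 = 339.2 m

d ≈ 339 m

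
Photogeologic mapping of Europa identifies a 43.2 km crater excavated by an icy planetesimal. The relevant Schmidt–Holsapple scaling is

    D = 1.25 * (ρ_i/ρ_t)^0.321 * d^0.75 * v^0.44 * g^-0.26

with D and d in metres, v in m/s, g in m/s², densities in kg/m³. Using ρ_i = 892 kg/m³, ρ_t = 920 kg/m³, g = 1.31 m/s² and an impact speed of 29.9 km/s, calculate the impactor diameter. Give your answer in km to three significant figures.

d ≈ 2.97 km

Rearranging for d: d = [D / (1.25 · (892/920)^0.321 · 29900^0.44 · 1.31^-0.26)]^(1/0.75).
D = 43200 m.
(892/920)^0.321 = 0.9901
29900^0.44 = 93.17
1.31^-0.26 = 0.9322
Denominator = 1.25 × 0.9901 × 93.17 × 0.9322 = 107.5
D / 107.5 = 43200 / 107.5 = 401.9
d = 401.9^(1/0.75) = 401.9^1.3333 = 2965 m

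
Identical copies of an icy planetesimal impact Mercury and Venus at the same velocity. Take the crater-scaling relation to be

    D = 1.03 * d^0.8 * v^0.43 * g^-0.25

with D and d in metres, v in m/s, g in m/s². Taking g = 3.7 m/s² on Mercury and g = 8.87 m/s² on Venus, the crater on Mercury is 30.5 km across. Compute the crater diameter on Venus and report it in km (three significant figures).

D ≈ 24.5 km

All impactor-dependent factors cancel in the ratio, leaving D_Venus/D_Mercury = (g_Venus/g_Mercury)^-0.25.
(8.87/3.7)^-0.25 = 2.397^-0.25 = 0.8037
D_Venus = 0.8037 × 30.5 km = 24.5 km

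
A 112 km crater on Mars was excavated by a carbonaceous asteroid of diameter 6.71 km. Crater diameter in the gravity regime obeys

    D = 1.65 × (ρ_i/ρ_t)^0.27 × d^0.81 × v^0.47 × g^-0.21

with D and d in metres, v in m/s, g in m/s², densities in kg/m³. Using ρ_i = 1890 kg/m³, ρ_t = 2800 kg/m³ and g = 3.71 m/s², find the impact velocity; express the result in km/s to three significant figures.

Rearranging for v: v = [D / (1.65 · (1890/2800)^0.27 · 6710^0.81 · 3.71^-0.21)]^(1/0.47).
D = 112000 m.
(1890/2800)^0.27 = 0.8993
6710^0.81 = 1258
3.71^-0.21 = 0.7593
Denominator = 1.65 × 0.8993 × 1258 × 0.7593 = 1417
D / 1417 = 112000 / 1417 = 79.04
v = 79.04^(1/0.47) = 79.04^2.1277 = 10916 m/s

v ≈ 10.9 km/s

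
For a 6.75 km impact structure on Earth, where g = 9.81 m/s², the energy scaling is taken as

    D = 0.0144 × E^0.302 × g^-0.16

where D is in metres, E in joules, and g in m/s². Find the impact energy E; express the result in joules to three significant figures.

E ≈ 2.01 × 10^19 J

Rearranging: E = [D / (0.0144 · g^-0.16)]^(1/0.302).
D = 6750 m.
g^-0.16 = 9.81^-0.16 = 0.6940
D / (0.0144 × 0.6940) = 6750 / (9.994 × 10^-3) = 6.754 × 10^5
E = (6.754 × 10^5)^3.3113 = 2.011 × 10^19 J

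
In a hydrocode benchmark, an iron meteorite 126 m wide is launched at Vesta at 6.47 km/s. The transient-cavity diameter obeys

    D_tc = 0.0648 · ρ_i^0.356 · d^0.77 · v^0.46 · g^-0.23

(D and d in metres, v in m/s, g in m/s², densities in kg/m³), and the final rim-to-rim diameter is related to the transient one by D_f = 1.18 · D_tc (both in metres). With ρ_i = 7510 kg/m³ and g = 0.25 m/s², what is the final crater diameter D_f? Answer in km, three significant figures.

v = 6470 m/s.
ρ_i^0.356 = 7510^0.356 = 23.97
d^0.77 = 126^0.77 = 41.43
v^0.46 = 6470^0.46 = 56.63
g^-0.23 = 0.25^-0.23 = 1.376
D_tc = 0.0648 × 23.97 × 41.43 × 56.63 × 1.376 = 5014 m
D_f = 1.18 × 5014 = 5917 m
     = 5.917 km

D_f ≈ 5.92 km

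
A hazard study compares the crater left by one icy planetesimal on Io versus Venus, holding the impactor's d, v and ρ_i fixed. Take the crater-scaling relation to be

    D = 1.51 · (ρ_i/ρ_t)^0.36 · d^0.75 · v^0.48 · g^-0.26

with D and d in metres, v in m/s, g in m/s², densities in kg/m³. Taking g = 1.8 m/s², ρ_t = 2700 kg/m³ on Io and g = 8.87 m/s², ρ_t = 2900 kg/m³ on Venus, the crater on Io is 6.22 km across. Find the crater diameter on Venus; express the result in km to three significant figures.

The impactor-only factors (d, v, ρ_i) cancel in the ratio, leaving D_Venus/D_Io = (g_Venus/g_Io)^-0.26 · (ρ_t,Io/ρ_t,Venus)^0.36.
(8.87/1.8)^-0.26 = 4.928^-0.26 = 0.6605
(2700/2900)^0.36 = 0.9310^0.36 = 0.9746
Ratio = 0.6605 × 0.9746 = 0.6437
D_Venus = 0.6437 × 6.22 km = 4.00 km

D ≈ 4.00 km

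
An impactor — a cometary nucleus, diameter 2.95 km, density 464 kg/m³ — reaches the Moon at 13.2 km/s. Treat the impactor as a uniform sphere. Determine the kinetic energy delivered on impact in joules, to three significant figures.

E ≈ 5.43 × 10^20 J

d = 2950 m; v = 13200 m/s.
Mass m = (π/6) ρ d³ = (π/6) × 464 × (2950)³ = 6.237 × 10^12 kg
E = ½ m v² = 0.5 × 6.237 × 10^12 × (13200)² = 5.434 × 10^20 J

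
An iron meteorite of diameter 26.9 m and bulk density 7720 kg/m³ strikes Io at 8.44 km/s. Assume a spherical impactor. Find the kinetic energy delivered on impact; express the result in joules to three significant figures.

v = 8440 m/s.
Mass m = (π/6) ρ d³ = (π/6) × 7720 × (26.9)³ = 7.868 × 10^7 kg
E = ½ m v² = 0.5 × 7.868 × 10^7 × (8440)² = 2.802 × 10^15 J

E ≈ 2.80 × 10^15 J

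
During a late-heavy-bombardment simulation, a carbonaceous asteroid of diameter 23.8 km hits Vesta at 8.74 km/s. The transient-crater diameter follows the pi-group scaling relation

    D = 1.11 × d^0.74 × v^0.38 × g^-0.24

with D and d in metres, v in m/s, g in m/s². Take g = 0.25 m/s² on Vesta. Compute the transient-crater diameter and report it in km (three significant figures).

In SI units: d = 23800 m, v = 8740 m/s.
d^0.74 = 23800^0.74 = 1732
v^0.38 = 8740^0.38 = 31.46
g^-0.24 = 0.25^-0.24 = 1.395
D = 1.11 × 1732 × 31.46 × 1.395 = 84373 m
   = 84.37 km

D ≈ 84.4 km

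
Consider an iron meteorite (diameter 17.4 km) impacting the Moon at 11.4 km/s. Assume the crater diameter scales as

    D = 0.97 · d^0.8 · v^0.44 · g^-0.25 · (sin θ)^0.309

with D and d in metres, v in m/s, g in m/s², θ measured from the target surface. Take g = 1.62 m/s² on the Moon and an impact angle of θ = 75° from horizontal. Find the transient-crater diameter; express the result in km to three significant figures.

D ≈ 128 km

In SI units: d = 17400 m, v = 11400 m/s.
d^0.8 = 17400^0.8 = 2469
v^0.44 = 11400^0.44 = 60.96
g^-0.25 = 1.62^-0.25 = 0.8864
(sin 75°)^0.309 = 0.9659^0.309 = 0.9893
D = 0.97 × 2469 × 60.96 × 0.8864 × 0.9893 = 1.280 × 10^5 m
   = 128.0 km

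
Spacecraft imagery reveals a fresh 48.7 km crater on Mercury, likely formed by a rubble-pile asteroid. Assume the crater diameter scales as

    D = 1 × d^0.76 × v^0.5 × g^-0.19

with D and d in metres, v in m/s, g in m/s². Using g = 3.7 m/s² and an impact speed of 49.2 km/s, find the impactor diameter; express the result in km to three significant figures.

Rearranging for d: d = [D / (1 · 49200^0.5 · 3.7^-0.19)]^(1/0.76).
D = 48700 m.
49200^0.5 = 221.8
3.7^-0.19 = 0.7799
Denominator = 1 × 221.8 × 0.7799 = 173.0
D / 173.0 = 48700 / 173.0 = 281.5
d = 281.5^(1/0.76) = 281.5^1.3158 = 1671 m

d ≈ 1.67 km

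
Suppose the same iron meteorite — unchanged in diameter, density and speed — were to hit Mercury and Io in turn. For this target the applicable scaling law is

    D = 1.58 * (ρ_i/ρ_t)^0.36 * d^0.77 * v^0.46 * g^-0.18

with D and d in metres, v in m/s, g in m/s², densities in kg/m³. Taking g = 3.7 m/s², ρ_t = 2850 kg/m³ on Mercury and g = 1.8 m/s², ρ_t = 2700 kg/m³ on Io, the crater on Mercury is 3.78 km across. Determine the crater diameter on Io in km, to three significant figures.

D ≈ 4.39 km

The impactor-only factors (d, v, ρ_i) cancel in the ratio, leaving D_Io/D_Mercury = (g_Io/g_Mercury)^-0.18 · (ρ_t,Mercury/ρ_t,Io)^0.36.
(1.8/3.7)^-0.18 = 0.4865^-0.18 = 1.138
(2850/2700)^0.36 = 1.056^0.36 = 1.020
Ratio = 1.138 × 1.020 = 1.161
D_Io = 1.161 × 3.78 km = 4.39 km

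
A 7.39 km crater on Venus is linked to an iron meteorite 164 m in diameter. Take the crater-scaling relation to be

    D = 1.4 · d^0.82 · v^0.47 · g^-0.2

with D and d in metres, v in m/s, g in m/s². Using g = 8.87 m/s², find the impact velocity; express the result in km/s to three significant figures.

v ≈ 28.8 km/s

Rearranging for v: v = [D / (1.4 · 164^0.82 · 8.87^-0.2)]^(1/0.47).
D = 7390 m.
164^0.82 = 65.49
8.87^-0.2 = 0.6463
Denominator = 1.4 × 65.49 × 0.6463 = 59.26
D / 59.26 = 7390 / 59.26 = 124.7
v = 124.7^(1/0.47) = 124.7^2.1277 = 28799 m/s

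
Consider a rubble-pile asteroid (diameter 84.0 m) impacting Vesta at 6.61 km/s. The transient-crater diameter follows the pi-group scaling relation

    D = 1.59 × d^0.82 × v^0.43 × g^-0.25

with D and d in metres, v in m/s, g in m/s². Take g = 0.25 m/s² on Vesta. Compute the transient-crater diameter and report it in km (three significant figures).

D ≈ 3.74 km

In SI units: v = 6610 m/s.
d^0.82 = 84^0.82 = 37.84
v^0.43 = 6610^0.43 = 43.92
g^-0.25 = 0.25^-0.25 = 1.414
D = 1.59 × 37.84 × 43.92 × 1.414 = 3736 m
   = 3.736 km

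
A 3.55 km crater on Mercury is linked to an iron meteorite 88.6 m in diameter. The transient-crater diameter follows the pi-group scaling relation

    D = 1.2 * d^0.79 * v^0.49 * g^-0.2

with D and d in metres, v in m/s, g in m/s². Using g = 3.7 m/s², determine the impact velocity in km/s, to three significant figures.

v ≈ 15.0 km/s

Rearranging for v: v = [D / (1.2 · 88.6^0.79 · 3.7^-0.2)]^(1/0.49).
D = 3550 m.
88.6^0.79 = 34.55
3.7^-0.2 = 0.7698
Denominator = 1.2 × 34.55 × 0.7698 = 31.92
D / 31.92 = 3550 / 31.92 = 111.2
v = 111.2^(1/0.49) = 111.2^2.0408 = 14986 m/s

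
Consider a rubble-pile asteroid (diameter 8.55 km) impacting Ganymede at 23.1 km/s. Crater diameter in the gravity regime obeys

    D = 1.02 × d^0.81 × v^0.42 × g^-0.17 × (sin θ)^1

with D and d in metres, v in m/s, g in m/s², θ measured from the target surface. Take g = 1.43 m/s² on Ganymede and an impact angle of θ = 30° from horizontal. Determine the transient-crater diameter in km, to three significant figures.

D ≈ 50.0 km

In SI units: d = 8550 m, v = 23100 m/s.
d^0.81 = 8550^0.81 = 1531
v^0.42 = 23100^0.42 = 68.03
g^-0.17 = 1.43^-0.17 = 0.9410
(sin 30°)^1 = 0.5000^1 = 0.5000
D = 1.02 × 1531 × 68.03 × 0.9410 × 0.5000 = 49985 m
   = 49.98 km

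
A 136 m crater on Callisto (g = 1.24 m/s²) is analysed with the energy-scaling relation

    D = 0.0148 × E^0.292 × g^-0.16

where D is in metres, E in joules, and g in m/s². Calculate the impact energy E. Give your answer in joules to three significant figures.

Rearranging: E = [D / (0.0148 · g^-0.16)]^(1/0.292).
g^-0.16 = 1.24^-0.16 = 0.9662
D / (0.0148 × 0.9662) = 136 / (0.01430) = 9.510 × 10^3
E = (9.510 × 10^3)^3.4247 = 4.208 × 10^13 J

E ≈ 4.21 × 10^13 J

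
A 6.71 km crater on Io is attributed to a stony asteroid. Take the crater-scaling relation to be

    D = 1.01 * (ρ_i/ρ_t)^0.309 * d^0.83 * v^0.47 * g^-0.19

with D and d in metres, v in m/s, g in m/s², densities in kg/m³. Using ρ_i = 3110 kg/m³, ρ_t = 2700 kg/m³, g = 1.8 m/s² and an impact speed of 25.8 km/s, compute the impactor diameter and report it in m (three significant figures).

Rearranging for d: d = [D / (1.01 · (3110/2700)^0.309 · 25800^0.47 · 1.8^-0.19)]^(1/0.83).
D = 6710 m.
(3110/2700)^0.309 = 1.045
25800^0.47 = 118.4
1.8^-0.19 = 0.8943
Denominator = 1.01 × 1.045 × 118.4 × 0.8943 = 111.8
D / 111.8 = 6710 / 111.8 = 60.02
d = 60.02^(1/0.83) = 60.02^1.2048 = 138.8 m

d ≈ 139 m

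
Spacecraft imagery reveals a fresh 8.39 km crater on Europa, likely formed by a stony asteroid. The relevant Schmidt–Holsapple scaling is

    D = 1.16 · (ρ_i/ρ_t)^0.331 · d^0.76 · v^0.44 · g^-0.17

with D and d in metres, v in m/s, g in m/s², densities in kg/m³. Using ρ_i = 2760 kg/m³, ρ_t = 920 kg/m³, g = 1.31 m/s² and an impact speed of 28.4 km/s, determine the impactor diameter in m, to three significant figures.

Rearranging for d: d = [D / (1.16 · (2760/920)^0.331 · 28400^0.44 · 1.31^-0.17)]^(1/0.76).
D = 8390 m.
(2760/920)^0.331 = 1.439
28400^0.44 = 91.09
1.31^-0.17 = 0.9551
Denominator = 1.16 × 1.439 × 91.09 × 0.9551 = 145.2
D / 145.2 = 8390 / 145.2 = 57.78
d = 57.78^(1/0.76) = 57.78^1.3158 = 208.0 m

d ≈ 208 m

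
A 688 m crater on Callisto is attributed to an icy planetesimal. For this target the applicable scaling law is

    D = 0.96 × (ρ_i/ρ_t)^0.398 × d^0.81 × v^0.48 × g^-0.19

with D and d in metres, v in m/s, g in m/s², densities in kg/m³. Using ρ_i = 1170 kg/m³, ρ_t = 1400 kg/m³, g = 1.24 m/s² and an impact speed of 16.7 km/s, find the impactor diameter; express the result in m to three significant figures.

d ≈ 12.1 m

Rearranging for d: d = [D / (0.96 · (1170/1400)^0.398 · 16700^0.48 · 1.24^-0.19)]^(1/0.81).
(1170/1400)^0.398 = 0.9311
16700^0.48 = 106.4
1.24^-0.19 = 0.9600
Denominator = 0.96 × 0.9311 × 106.4 × 0.9600 = 91.30
D / 91.30 = 688 / 91.30 = 7.536
d = 7.536^(1/0.81) = 7.536^1.2346 = 12.10 m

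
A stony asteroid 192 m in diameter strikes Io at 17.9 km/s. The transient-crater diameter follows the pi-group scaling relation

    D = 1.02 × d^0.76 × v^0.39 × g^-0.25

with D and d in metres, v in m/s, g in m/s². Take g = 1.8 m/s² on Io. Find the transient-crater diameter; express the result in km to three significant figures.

D ≈ 2.18 km

In SI units: v = 17900 m/s.
d^0.76 = 192^0.76 = 54.36
v^0.39 = 17900^0.39 = 45.56
g^-0.25 = 1.8^-0.25 = 0.8633
D = 1.02 × 54.36 × 45.56 × 0.8633 = 2181 m
   = 2.181 km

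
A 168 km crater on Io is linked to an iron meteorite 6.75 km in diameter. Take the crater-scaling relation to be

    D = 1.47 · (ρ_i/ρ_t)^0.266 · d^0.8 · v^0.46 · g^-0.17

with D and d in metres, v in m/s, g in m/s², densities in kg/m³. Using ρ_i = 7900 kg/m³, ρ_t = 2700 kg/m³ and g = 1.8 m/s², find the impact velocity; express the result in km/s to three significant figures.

v ≈ 14.5 km/s

Rearranging for v: v = [D / (1.47 · (7900/2700)^0.266 · 6750^0.8 · 1.8^-0.17)]^(1/0.46).
D = 168000 m.
(7900/2700)^0.266 = 1.331
6750^0.8 = 1157
1.8^-0.17 = 0.9049
Denominator = 1.47 × 1.331 × 1157 × 0.9049 = 2048
D / 2048 = 168000 / 2048 = 82.03
v = 82.03^(1/0.46) = 82.03^2.1739 = 14481 m/s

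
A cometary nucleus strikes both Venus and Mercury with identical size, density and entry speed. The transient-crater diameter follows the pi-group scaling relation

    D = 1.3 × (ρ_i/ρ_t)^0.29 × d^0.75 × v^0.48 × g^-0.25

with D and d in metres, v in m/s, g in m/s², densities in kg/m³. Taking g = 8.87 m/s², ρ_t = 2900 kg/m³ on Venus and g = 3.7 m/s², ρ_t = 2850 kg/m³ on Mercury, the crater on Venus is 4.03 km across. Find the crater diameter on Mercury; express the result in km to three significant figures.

The impactor-only factors (d, v, ρ_i) cancel in the ratio, leaving D_Mercury/D_Venus = (g_Mercury/g_Venus)^-0.25 · (ρ_t,Venus/ρ_t,Mercury)^0.29.
(3.7/8.87)^-0.25 = 0.4171^-0.25 = 1.244
(2900/2850)^0.29 = 1.018^0.29 = 1.005
Ratio = 1.244 × 1.005 = 1.250
D_Mercury = 1.250 × 4.03 km = 5.04 km

D ≈ 5.04 km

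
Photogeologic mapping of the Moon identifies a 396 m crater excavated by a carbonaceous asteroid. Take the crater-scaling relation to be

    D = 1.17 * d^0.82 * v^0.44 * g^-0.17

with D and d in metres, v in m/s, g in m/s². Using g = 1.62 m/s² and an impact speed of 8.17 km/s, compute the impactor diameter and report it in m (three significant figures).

Rearranging for d: d = [D / (1.17 · 8170^0.44 · 1.62^-0.17)]^(1/0.82).
8170^0.44 = 52.65
1.62^-0.17 = 0.9213
Denominator = 1.17 × 52.65 × 0.9213 = 56.75
D / 56.75 = 396 / 56.75 = 6.978
d = 6.978^(1/0.82) = 6.978^1.2195 = 10.69 m

d ≈ 10.7 m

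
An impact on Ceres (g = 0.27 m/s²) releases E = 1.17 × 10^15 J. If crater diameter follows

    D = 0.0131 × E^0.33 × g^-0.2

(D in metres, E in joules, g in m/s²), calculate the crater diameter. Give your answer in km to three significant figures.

E^0.33 = (1.17 × 10^15)^0.33 = 9.386 × 10^4
g^-0.2 = 0.27^-0.2 = 1.299
D = 0.0131 × 9.386 × 10^4 × 1.299 = 1597 m
   = 1.597 km

D ≈ 1.60 km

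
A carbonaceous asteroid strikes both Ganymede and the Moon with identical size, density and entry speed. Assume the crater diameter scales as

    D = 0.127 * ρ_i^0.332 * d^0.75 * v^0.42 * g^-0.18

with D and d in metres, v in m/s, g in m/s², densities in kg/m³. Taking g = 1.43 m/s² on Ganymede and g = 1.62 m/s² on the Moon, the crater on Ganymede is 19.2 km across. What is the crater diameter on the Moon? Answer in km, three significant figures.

All impactor-dependent factors cancel in the ratio, leaving D_Moon/D_Ganymede = (g_Moon/g_Ganymede)^-0.18.
(1.62/1.43)^-0.18 = 1.133^-0.18 = 0.9778
D_Moon = 0.9778 × 19.2 km = 18.8 km

D ≈ 18.8 km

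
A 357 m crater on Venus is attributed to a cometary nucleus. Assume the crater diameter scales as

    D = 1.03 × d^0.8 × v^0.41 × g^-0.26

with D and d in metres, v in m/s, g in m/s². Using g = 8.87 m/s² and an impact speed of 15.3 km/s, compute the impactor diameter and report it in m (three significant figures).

Rearranging for d: d = [D / (1.03 · 15300^0.41 · 8.87^-0.26)]^(1/0.8).
15300^0.41 = 51.97
8.87^-0.26 = 0.5669
Denominator = 1.03 × 51.97 × 0.5669 = 30.35
D / 30.35 = 357 / 30.35 = 11.76
d = 11.76^(1/0.8) = 11.76^1.25 = 21.78 m

d ≈ 21.8 m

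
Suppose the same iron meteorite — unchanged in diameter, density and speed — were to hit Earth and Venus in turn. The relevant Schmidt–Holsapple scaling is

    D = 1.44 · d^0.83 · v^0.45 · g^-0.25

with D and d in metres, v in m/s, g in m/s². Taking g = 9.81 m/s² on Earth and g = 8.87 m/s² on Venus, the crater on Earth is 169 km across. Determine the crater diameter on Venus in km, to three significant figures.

All impactor-dependent factors cancel in the ratio, leaving D_Venus/D_Earth = (g_Venus/g_Earth)^-0.25.
(8.87/9.81)^-0.25 = 0.9042^-0.25 = 1.025
D_Venus = 1.025 × 169 km = 173 km

D ≈ 173 km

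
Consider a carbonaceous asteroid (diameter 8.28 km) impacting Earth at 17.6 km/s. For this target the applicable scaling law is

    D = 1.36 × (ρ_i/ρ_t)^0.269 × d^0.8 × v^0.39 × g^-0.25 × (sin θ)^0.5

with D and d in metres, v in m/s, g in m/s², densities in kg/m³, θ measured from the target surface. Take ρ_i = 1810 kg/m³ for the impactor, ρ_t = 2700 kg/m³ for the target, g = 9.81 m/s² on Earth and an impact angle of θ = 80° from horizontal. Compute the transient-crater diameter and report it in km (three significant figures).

D ≈ 42.2 km

In SI units: d = 8280 m, v = 17600 m/s.
(ρ_i/ρ_t)^0.269 = (1810/2700)^0.269 = 0.8980
d^0.8 = 8280^0.8 = 1363
v^0.39 = 17600^0.39 = 45.26
g^-0.25 = 9.81^-0.25 = 0.5650
(sin 80°)^0.5 = 0.9848^0.5 = 0.9924
D = 1.36 × 0.8980 × 1363 × 45.26 × 0.5650 × 0.9924 = 42244 m
   = 42.24 km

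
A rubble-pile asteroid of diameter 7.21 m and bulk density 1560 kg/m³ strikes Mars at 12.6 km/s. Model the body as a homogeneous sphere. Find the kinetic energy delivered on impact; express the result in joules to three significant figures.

E ≈ 2.43 × 10^13 J

v = 12600 m/s.
Mass m = (π/6) ρ d³ = (π/6) × 1560 × (7.21)³ = 3.061 × 10^5 kg
E = ½ m v² = 0.5 × 3.061 × 10^5 × (12600)² = 2.430 × 10^13 J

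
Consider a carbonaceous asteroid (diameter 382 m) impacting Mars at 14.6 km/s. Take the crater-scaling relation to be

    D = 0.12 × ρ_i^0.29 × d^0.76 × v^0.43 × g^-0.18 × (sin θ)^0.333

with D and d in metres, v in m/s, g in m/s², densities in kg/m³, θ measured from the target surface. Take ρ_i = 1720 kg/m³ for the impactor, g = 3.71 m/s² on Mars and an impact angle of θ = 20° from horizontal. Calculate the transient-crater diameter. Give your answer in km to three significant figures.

D ≈ 3.26 km

In SI units: v = 14600 m/s.
ρ_i^0.29 = 1720^0.29 = 8.676
d^0.76 = 382^0.76 = 91.70
v^0.43 = 14600^0.43 = 61.75
g^-0.18 = 3.71^-0.18 = 0.7898
(sin 20°)^0.333 = 0.3420^0.333 = 0.6996
D = 0.12 × 8.676 × 91.70 × 61.75 × 0.7898 × 0.6996 = 3257 m
   = 3.257 km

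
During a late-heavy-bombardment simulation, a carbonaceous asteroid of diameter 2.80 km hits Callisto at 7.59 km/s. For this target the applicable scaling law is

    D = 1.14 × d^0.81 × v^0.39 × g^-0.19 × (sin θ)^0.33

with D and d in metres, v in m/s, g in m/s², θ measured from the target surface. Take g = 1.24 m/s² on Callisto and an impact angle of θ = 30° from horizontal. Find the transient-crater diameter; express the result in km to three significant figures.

In SI units: d = 2800 m, v = 7590 m/s.
d^0.81 = 2800^0.81 = 619.7
v^0.39 = 7590^0.39 = 32.61
g^-0.19 = 1.24^-0.19 = 0.9600
(sin 30°)^0.33 = 0.5000^0.33 = 0.7955
D = 1.14 × 619.7 × 32.61 × 0.9600 × 0.7955 = 17593 m
   = 17.59 km

D ≈ 17.6 km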